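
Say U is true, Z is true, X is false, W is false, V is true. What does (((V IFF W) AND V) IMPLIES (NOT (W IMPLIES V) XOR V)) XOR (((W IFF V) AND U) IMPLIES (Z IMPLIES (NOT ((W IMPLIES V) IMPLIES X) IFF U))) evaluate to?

F

V IFF W = T IFF F = F
(V IFF W) AND V = F AND T = F
W IMPLIES V = F IMPLIES T = T
NOT (W IMPLIES V) = NOT T = F
NOT (W IMPLIES V) XOR V = F XOR T = T
((V IFF W) AND V) IMPLIES (NOT (W IMPLIES V) XOR V) = F IMPLIES T = T
W IFF V = F IFF T = F
(W IFF V) AND U = F AND T = F
W IMPLIES V = F IMPLIES T = T
(W IMPLIES V) IMPLIES X = T IMPLIES F = F
NOT ((W IMPLIES V) IMPLIES X) = NOT F = T
NOT ((W IMPLIES V) IMPLIES X) IFF U = T IFF T = T
Z IMPLIES (NOT ((W IMPLIES V) IMPLIES X) IFF U) = T IMPLIES T = T
((W IFF V) AND U) IMPLIES (Z IMPLIES (NOT ((W IMPLIES V) IMPLIES X) IFF U)) = F IMPLIES T = T
(((V IFF W) AND V) IMPLIES (NOT (W IMPLIES V) XOR V)) XOR (((W IFF V) AND U) IMPLIES (Z IMPLIES (NOT ((W IMPLIES V) IMPLIES X) IFF U))) = T XOR T = F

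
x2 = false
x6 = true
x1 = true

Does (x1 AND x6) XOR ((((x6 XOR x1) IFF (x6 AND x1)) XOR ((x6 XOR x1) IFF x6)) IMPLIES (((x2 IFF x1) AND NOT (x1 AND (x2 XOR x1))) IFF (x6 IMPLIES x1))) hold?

false

Substituting x2=false, x6=true, x1=true:
x1 AND x6 = true AND true = true
x6 XOR x1 = true XOR true = false
x6 AND x1 = true AND true = true
(x6 XOR x1) IFF (x6 AND x1) = false IFF true = false
x6 XOR x1 = true XOR true = false
(x6 XOR x1) IFF x6 = false IFF true = false
((x6 XOR x1) IFF (x6 AND x1)) XOR ((x6 XOR x1) IFF x6) = false XOR false = false
x2 IFF x1 = false IFF true = false
x2 XOR x1 = false XOR true = true
x1 AND (x2 XOR x1) = true AND true = true
NOT (x1 AND (x2 XOR x1)) = NOT true = false
(x2 IFF x1) AND NOT (x1 AND (x2 XOR x1)) = false AND false = false
x6 IMPLIES x1 = true IMPLIES true = true
((x2 IFF x1) AND NOT (x1 AND (x2 XOR x1))) IFF (x6 IMPLIES x1) = false IFF true = false
(((x6 XOR x1) IFF (x6 AND x1)) XOR ((x6 XOR x1) IFF x6)) IMPLIES (((x2 IFF x1) AND NOT (x1 AND (x2 XOR x1))) IFF (x6 IMPLIES x1)) = false IMPLIES false = true
(x1 AND x6) XOR ((((x6 XOR x1) IFF (x6 AND x1)) XOR ((x6 XOR x1) IFF x6)) IMPLIES (((x2 IFF x1) AND NOT (x1 AND (x2 XOR x1))) IFF (x6 IMPLIES x1))) = true XOR true = false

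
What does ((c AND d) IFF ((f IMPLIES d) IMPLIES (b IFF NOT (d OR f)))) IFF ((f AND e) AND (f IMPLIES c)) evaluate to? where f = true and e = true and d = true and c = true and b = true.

Substituting f=true, e=true, d=true, c=true, b=true:
c AND d = true AND true = true
f IMPLIES d = true IMPLIES true = true
d OR f = true OR true = true
NOT (d OR f) = NOT true = false
b IFF NOT (d OR f) = true IFF false = false
(f IMPLIES d) IMPLIES (b IFF NOT (d OR f)) = true IMPLIES false = false
(c AND d) IFF ((f IMPLIES d) IMPLIES (b IFF NOT (d OR f))) = true IFF false = false
f AND e = true AND true = true
f IMPLIES c = true IMPLIES true = true
(f AND e) AND (f IMPLIES c) = true AND true = true
((c AND d) IFF ((f IMPLIES d) IMPLIES (b IFF NOT (d OR f)))) IFF ((f AND e) AND (f IMPLIES c)) = false IFF true = false

false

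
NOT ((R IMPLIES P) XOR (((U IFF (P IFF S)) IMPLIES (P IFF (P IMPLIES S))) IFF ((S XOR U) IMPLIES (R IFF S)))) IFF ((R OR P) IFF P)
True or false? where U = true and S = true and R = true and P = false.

Substituting U=true, S=true, R=true, P=false:
R IMPLIES P = true IMPLIES false = false
P IFF S = false IFF true = false
U IFF (P IFF S) = true IFF false = false
P IMPLIES S = false IMPLIES true = true
P IFF (P IMPLIES S) = false IFF true = false
(U IFF (P IFF S)) IMPLIES (P IFF (P IMPLIES S)) = false IMPLIES false = true
S XOR U = true XOR true = false
R IFF S = true IFF true = true
(S XOR U) IMPLIES (R IFF S) = false IMPLIES true = true
((U IFF (P IFF S)) IMPLIES (P IFF (P IMPLIES S))) IFF ((S XOR U) IMPLIES (R IFF S)) = true IFF true = true
(R IMPLIES P) XOR (((U IFF (P IFF S)) IMPLIES (P IFF (P IMPLIES S))) IFF ((S XOR U) IMPLIES (R IFF S))) = false XOR true = true
NOT ((R IMPLIES P) XOR (((U IFF (P IFF S)) IMPLIES (P IFF (P IMPLIES S))) IFF ((S XOR U) IMPLIES (R IFF S)))) = NOT true = false
R OR P = true OR false = true
(R OR P) IFF P = true IFF false = false
NOT ((R IMPLIES P) XOR (((U IFF (P IFF S)) IMPLIES (P IFF (P IMPLIES S))) IFF ((S XOR U) IMPLIES (R IFF S)))) IFF ((R OR P) IFF P) = false IFF false = true

true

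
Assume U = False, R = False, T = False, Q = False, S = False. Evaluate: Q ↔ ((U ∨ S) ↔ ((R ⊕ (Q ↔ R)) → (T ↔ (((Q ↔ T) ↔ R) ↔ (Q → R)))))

Substituting U=False, R=False, T=False, Q=False, S=False:
U ∨ S = False ∨ False = False
Q ↔ R = False ↔ False = True
R ⊕ (Q ↔ R) = False ⊕ True = True
Q ↔ T = False ↔ False = True
(Q ↔ T) ↔ R = True ↔ False = False
Q → R = False → False = True
((Q ↔ T) ↔ R) ↔ (Q → R) = False ↔ True = False
T ↔ (((Q ↔ T) ↔ R) ↔ (Q → R)) = False ↔ False = True
(R ⊕ (Q ↔ R)) → (T ↔ (((Q ↔ T) ↔ R) ↔ (Q → R))) = True → True = True
(U ∨ S) ↔ ((R ⊕ (Q ↔ R)) → (T ↔ (((Q ↔ T) ↔ R) ↔ (Q → R)))) = False ↔ True = False
Q ↔ ((U ∨ S) ↔ ((R ⊕ (Q ↔ R)) → (T ↔ (((Q ↔ T) ↔ R) ↔ (Q → R))))) = False ↔ False = True

True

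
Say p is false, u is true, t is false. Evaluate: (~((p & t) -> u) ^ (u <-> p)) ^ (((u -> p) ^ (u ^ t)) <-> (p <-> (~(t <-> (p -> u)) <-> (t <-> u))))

p & t = False & False = False
(p & t) -> u = False -> True = True
~((p & t) -> u) = ~True = False
u <-> p = True <-> False = False
~((p & t) -> u) ^ (u <-> p) = False ^ False = False
u -> p = True -> False = False
u ^ t = True ^ False = True
(u -> p) ^ (u ^ t) = False ^ True = True
p -> u = False -> True = True
t <-> (p -> u) = False <-> True = False
~(t <-> (p -> u)) = ~False = True
t <-> u = False <-> True = False
~(t <-> (p -> u)) <-> (t <-> u) = True <-> False = False
p <-> (~(t <-> (p -> u)) <-> (t <-> u)) = False <-> False = True
((u -> p) ^ (u ^ t)) <-> (p <-> (~(t <-> (p -> u)) <-> (t <-> u))) = True <-> True = True
(~((p & t) -> u) ^ (u <-> p)) ^ (((u -> p) ^ (u ^ t)) <-> (p <-> (~(t <-> (p -> u)) <-> (t <-> u)))) = False ^ True = True

True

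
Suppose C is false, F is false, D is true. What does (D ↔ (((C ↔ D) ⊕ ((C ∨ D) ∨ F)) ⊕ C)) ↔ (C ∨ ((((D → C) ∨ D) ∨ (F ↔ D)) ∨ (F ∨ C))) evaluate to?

True

C ↔ D = False ↔ True = False
C ∨ D = False ∨ True = True
(C ∨ D) ∨ F = True ∨ False = True
(C ↔ D) ⊕ ((C ∨ D) ∨ F) = False ⊕ True = True
((C ↔ D) ⊕ ((C ∨ D) ∨ F)) ⊕ C = True ⊕ False = True
D ↔ (((C ↔ D) ⊕ ((C ∨ D) ∨ F)) ⊕ C) = True ↔ True = True
D → C = True → False = False
(D → C) ∨ D = False ∨ True = True
F ↔ D = False ↔ True = False
((D → C) ∨ D) ∨ (F ↔ D) = True ∨ False = True
F ∨ C = False ∨ False = False
(((D → C) ∨ D) ∨ (F ↔ D)) ∨ (F ∨ C) = True ∨ False = True
C ∨ ((((D → C) ∨ D) ∨ (F ↔ D)) ∨ (F ∨ C)) = False ∨ True = True
(D ↔ (((C ↔ D) ⊕ ((C ∨ D) ∨ F)) ⊕ C)) ↔ (C ∨ ((((D → C) ∨ D) ∨ (F ↔ D)) ∨ (F ∨ C))) = True ↔ True = True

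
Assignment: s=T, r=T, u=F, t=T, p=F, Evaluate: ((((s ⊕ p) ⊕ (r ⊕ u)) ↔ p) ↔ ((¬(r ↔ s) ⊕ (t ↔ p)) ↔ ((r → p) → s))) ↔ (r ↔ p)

T

Substituting s=T, r=T, u=F, t=T, p=F:
s ⊕ p = T ⊕ F = T
r ⊕ u = T ⊕ F = T
(s ⊕ p) ⊕ (r ⊕ u) = T ⊕ T = F
((s ⊕ p) ⊕ (r ⊕ u)) ↔ p = F ↔ F = T
r ↔ s = T ↔ T = T
¬(r ↔ s) = ¬T = F
t ↔ p = T ↔ F = F
¬(r ↔ s) ⊕ (t ↔ p) = F ⊕ F = F
r → p = T → F = F
(r → p) → s = F → T = T
(¬(r ↔ s) ⊕ (t ↔ p)) ↔ ((r → p) → s) = F ↔ T = F
(((s ⊕ p) ⊕ (r ⊕ u)) ↔ p) ↔ ((¬(r ↔ s) ⊕ (t ↔ p)) ↔ ((r → p) → s)) = T ↔ F = F
r ↔ p = T ↔ F = F
((((s ⊕ p) ⊕ (r ⊕ u)) ↔ p) ↔ ((¬(r ↔ s) ⊕ (t ↔ p)) ↔ ((r → p) → s))) ↔ (r ↔ p) = F ↔ F = T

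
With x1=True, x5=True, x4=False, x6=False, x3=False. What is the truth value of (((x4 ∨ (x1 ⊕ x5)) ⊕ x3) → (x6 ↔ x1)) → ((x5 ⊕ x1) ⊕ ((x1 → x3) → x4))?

x1 ⊕ x5 = True ⊕ True = False
x4 ∨ (x1 ⊕ x5) = False ∨ False = False
(x4 ∨ (x1 ⊕ x5)) ⊕ x3 = False ⊕ False = False
x6 ↔ x1 = False ↔ True = False
((x4 ∨ (x1 ⊕ x5)) ⊕ x3) → (x6 ↔ x1) = False → False = True
x5 ⊕ x1 = True ⊕ True = False
x1 → x3 = True → False = False
(x1 → x3) → x4 = False → False = True
(x5 ⊕ x1) ⊕ ((x1 → x3) → x4) = False ⊕ True = True
(((x4 ∨ (x1 ⊕ x5)) ⊕ x3) → (x6 ↔ x1)) → ((x5 ⊕ x1) ⊕ ((x1 → x3) → x4)) = True → True = True

True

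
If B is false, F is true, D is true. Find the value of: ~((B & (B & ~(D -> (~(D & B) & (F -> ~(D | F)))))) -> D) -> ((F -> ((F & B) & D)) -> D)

D & B = 1 & 0 = 0
~(D & B) = ~0 = 1
D | F = 1 | 1 = 1
~(D | F) = ~1 = 0
F -> ~(D | F) = 1 -> 0 = 0
~(D & B) & (F -> ~(D | F)) = 1 & 0 = 0
D -> (~(D & B) & (F -> ~(D | F))) = 1 -> 0 = 0
~(D -> (~(D & B) & (F -> ~(D | F)))) = ~0 = 1
B & ~(D -> (~(D & B) & (F -> ~(D | F)))) = 0 & 1 = 0
B & (B & ~(D -> (~(D & B) & (F -> ~(D | F))))) = 0 & 0 = 0
(B & (B & ~(D -> (~(D & B) & (F -> ~(D | F)))))) -> D = 0 -> 1 = 1
~((B & (B & ~(D -> (~(D & B) & (F -> ~(D | F)))))) -> D) = ~1 = 0
F & B = 1 & 0 = 0
(F & B) & D = 0 & 1 = 0
F -> ((F & B) & D) = 1 -> 0 = 0
(F -> ((F & B) & D)) -> D = 0 -> 1 = 1
~((B & (B & ~(D -> (~(D & B) & (F -> ~(D | F)))))) -> D) -> ((F -> ((F & B) & D)) -> D) = 0 -> 1 = 1

1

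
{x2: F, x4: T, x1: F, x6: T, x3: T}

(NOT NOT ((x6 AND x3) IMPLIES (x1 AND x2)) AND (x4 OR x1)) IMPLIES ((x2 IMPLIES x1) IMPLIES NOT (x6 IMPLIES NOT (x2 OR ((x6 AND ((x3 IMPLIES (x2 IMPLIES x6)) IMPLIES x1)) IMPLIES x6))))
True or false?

T

x6 AND x3 = T AND T = T
x1 AND x2 = F AND F = F
(x6 AND x3) IMPLIES (x1 AND x2) = T IMPLIES F = F
NOT ((x6 AND x3) IMPLIES (x1 AND x2)) = NOT F = T
NOT NOT ((x6 AND x3) IMPLIES (x1 AND x2)) = NOT T = F
x4 OR x1 = T OR F = T
NOT NOT ((x6 AND x3) IMPLIES (x1 AND x2)) AND (x4 OR x1) = F AND T = F
x2 IMPLIES x1 = F IMPLIES F = T
x2 IMPLIES x6 = F IMPLIES T = T
x3 IMPLIES (x2 IMPLIES x6) = T IMPLIES T = T
(x3 IMPLIES (x2 IMPLIES x6)) IMPLIES x1 = T IMPLIES F = F
x6 AND ((x3 IMPLIES (x2 IMPLIES x6)) IMPLIES x1) = T AND F = F
(x6 AND ((x3 IMPLIES (x2 IMPLIES x6)) IMPLIES x1)) IMPLIES x6 = F IMPLIES T = T
x2 OR ((x6 AND ((x3 IMPLIES (x2 IMPLIES x6)) IMPLIES x1)) IMPLIES x6) = F OR T = T
NOT (x2 OR ((x6 AND ((x3 IMPLIES (x2 IMPLIES x6)) IMPLIES x1)) IMPLIES x6)) = NOT T = F
x6 IMPLIES NOT (x2 OR ((x6 AND ((x3 IMPLIES (x2 IMPLIES x6)) IMPLIES x1)) IMPLIES x6)) = T IMPLIES F = F
NOT (x6 IMPLIES NOT (x2 OR ((x6 AND ((x3 IMPLIES (x2 IMPLIES x6)) IMPLIES x1)) IMPLIES x6))) = NOT F = T
(x2 IMPLIES x1) IMPLIES NOT (x6 IMPLIES NOT (x2 OR ((x6 AND ((x3 IMPLIES (x2 IMPLIES x6)) IMPLIES x1)) IMPLIES x6))) = T IMPLIES T = T
(NOT NOT ((x6 AND x3) IMPLIES (x1 AND x2)) AND (x4 OR x1)) IMPLIES ((x2 IMPLIES x1) IMPLIES NOT (x6 IMPLIES NOT (x2 OR ((x6 AND ((x3 IMPLIES (x2 IMPLIES x6)) IMPLIES x1)) IMPLIES x6)))) = F IMPLIES T = T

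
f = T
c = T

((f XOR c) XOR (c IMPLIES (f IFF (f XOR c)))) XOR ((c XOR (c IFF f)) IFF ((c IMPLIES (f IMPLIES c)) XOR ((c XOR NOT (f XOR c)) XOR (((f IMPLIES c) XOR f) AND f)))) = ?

f XOR c = T XOR T = F
f XOR c = T XOR T = F
f IFF (f XOR c) = T IFF F = F
c IMPLIES (f IFF (f XOR c)) = T IMPLIES F = F
(f XOR c) XOR (c IMPLIES (f IFF (f XOR c))) = F XOR F = F
c IFF f = T IFF T = T
c XOR (c IFF f) = T XOR T = F
f IMPLIES c = T IMPLIES T = T
c IMPLIES (f IMPLIES c) = T IMPLIES T = T
f XOR c = T XOR T = F
NOT (f XOR c) = NOT F = T
c XOR NOT (f XOR c) = T XOR T = F
f IMPLIES c = T IMPLIES T = T
(f IMPLIES c) XOR f = T XOR T = F
((f IMPLIES c) XOR f) AND f = F AND T = F
(c XOR NOT (f XOR c)) XOR (((f IMPLIES c) XOR f) AND f) = F XOR F = F
(c IMPLIES (f IMPLIES c)) XOR ((c XOR NOT (f XOR c)) XOR (((f IMPLIES c) XOR f) AND f)) = T XOR F = T
(c XOR (c IFF f)) IFF ((c IMPLIES (f IMPLIES c)) XOR ((c XOR NOT (f XOR c)) XOR (((f IMPLIES c) XOR f) AND f))) = F IFF T = F
((f XOR c) XOR (c IMPLIES (f IFF (f XOR c)))) XOR ((c XOR (c IFF f)) IFF ((c IMPLIES (f IMPLIES c)) XOR ((c XOR NOT (f XOR c)) XOR (((f IMPLIES c) XOR f) AND f)))) = F XOR F = F

F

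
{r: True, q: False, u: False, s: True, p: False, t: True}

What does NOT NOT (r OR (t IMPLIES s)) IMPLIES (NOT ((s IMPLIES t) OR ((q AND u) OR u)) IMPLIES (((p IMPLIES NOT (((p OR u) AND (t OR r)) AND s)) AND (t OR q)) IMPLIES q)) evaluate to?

True

Substituting r=True, q=False, u=False, s=True, p=False, t=True:
t IMPLIES s = True IMPLIES True = True
r OR (t IMPLIES s) = True OR True = True
NOT (r OR (t IMPLIES s)) = NOT True = False
NOT NOT (r OR (t IMPLIES s)) = NOT False = True
s IMPLIES t = True IMPLIES True = True
q AND u = False AND False = False
(q AND u) OR u = False OR False = False
(s IMPLIES t) OR ((q AND u) OR u) = True OR False = True
NOT ((s IMPLIES t) OR ((q AND u) OR u)) = NOT True = False
p OR u = False OR False = False
t OR r = True OR True = True
(p OR u) AND (t OR r) = False AND True = False
((p OR u) AND (t OR r)) AND s = False AND True = False
NOT (((p OR u) AND (t OR r)) AND s) = NOT False = True
p IMPLIES NOT (((p OR u) AND (t OR r)) AND s) = False IMPLIES True = True
t OR q = True OR False = True
(p IMPLIES NOT (((p OR u) AND (t OR r)) AND s)) AND (t OR q) = True AND True = True
((p IMPLIES NOT (((p OR u) AND (t OR r)) AND s)) AND (t OR q)) IMPLIES q = True IMPLIES False = False
NOT ((s IMPLIES t) OR ((q AND u) OR u)) IMPLIES (((p IMPLIES NOT (((p OR u) AND (t OR r)) AND s)) AND (t OR q)) IMPLIES q) = False IMPLIES False = True
NOT NOT (r OR (t IMPLIES s)) IMPLIES (NOT ((s IMPLIES t) OR ((q AND u) OR u)) IMPLIES (((p IMPLIES NOT (((p OR u) AND (t OR r)) AND s)) AND (t OR q)) IMPLIES q)) = True IMPLIES True = True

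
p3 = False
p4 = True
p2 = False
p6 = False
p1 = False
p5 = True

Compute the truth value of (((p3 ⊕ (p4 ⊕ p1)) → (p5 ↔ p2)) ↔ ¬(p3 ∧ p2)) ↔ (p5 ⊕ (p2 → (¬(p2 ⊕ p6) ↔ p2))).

Substituting p3=False, p4=True, p2=False, p6=False, p1=False, p5=True:
p4 ⊕ p1 = True ⊕ False = True
p3 ⊕ (p4 ⊕ p1) = False ⊕ True = True
p5 ↔ p2 = True ↔ False = False
(p3 ⊕ (p4 ⊕ p1)) → (p5 ↔ p2) = True → False = False
p3 ∧ p2 = False ∧ False = False
¬(p3 ∧ p2) = ¬False = True
((p3 ⊕ (p4 ⊕ p1)) → (p5 ↔ p2)) ↔ ¬(p3 ∧ p2) = False ↔ True = False
p2 ⊕ p6 = False ⊕ False = False
¬(p2 ⊕ p6) = ¬False = True
¬(p2 ⊕ p6) ↔ p2 = True ↔ False = False
p2 → (¬(p2 ⊕ p6) ↔ p2) = False → False = True
p5 ⊕ (p2 → (¬(p2 ⊕ p6) ↔ p2)) = True ⊕ True = False
(((p3 ⊕ (p4 ⊕ p1)) → (p5 ↔ p2)) ↔ ¬(p3 ∧ p2)) ↔ (p5 ⊕ (p2 → (¬(p2 ⊕ p6) ↔ p2))) = False ↔ False = True

True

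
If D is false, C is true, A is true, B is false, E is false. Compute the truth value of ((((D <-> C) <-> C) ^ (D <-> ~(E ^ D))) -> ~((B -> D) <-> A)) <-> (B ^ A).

T

D <-> C = F <-> T = F
(D <-> C) <-> C = F <-> T = F
E ^ D = F ^ F = F
~(E ^ D) = ~F = T
D <-> ~(E ^ D) = F <-> T = F
((D <-> C) <-> C) ^ (D <-> ~(E ^ D)) = F ^ F = F
B -> D = F -> F = T
(B -> D) <-> A = T <-> T = T
~((B -> D) <-> A) = ~T = F
(((D <-> C) <-> C) ^ (D <-> ~(E ^ D))) -> ~((B -> D) <-> A) = F -> F = T
B ^ A = F ^ T = T
((((D <-> C) <-> C) ^ (D <-> ~(E ^ D))) -> ~((B -> D) <-> A)) <-> (B ^ A) = T <-> T = T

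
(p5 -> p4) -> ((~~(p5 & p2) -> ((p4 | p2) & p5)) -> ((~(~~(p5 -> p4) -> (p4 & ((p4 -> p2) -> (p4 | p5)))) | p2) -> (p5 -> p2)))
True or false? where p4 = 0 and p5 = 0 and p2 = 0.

1

Substituting p4=0, p5=0, p2=0:
p5 -> p4 = 0 -> 0 = 1
p5 & p2 = 0 & 0 = 0
~(p5 & p2) = ~0 = 1
~~(p5 & p2) = ~1 = 0
p4 | p2 = 0 | 0 = 0
(p4 | p2) & p5 = 0 & 0 = 0
~~(p5 & p2) -> ((p4 | p2) & p5) = 0 -> 0 = 1
p5 -> p4 = 0 -> 0 = 1
~(p5 -> p4) = ~1 = 0
~~(p5 -> p4) = ~0 = 1
p4 -> p2 = 0 -> 0 = 1
p4 | p5 = 0 | 0 = 0
(p4 -> p2) -> (p4 | p5) = 1 -> 0 = 0
p4 & ((p4 -> p2) -> (p4 | p5)) = 0 & 0 = 0
~~(p5 -> p4) -> (p4 & ((p4 -> p2) -> (p4 | p5))) = 1 -> 0 = 0
~(~~(p5 -> p4) -> (p4 & ((p4 -> p2) -> (p4 | p5)))) = ~0 = 1
~(~~(p5 -> p4) -> (p4 & ((p4 -> p2) -> (p4 | p5)))) | p2 = 1 | 0 = 1
p5 -> p2 = 0 -> 0 = 1
(~(~~(p5 -> p4) -> (p4 & ((p4 -> p2) -> (p4 | p5)))) | p2) -> (p5 -> p2) = 1 -> 1 = 1
(~~(p5 & p2) -> ((p4 | p2) & p5)) -> ((~(~~(p5 -> p4) -> (p4 & ((p4 -> p2) -> (p4 | p5)))) | p2) -> (p5 -> p2)) = 1 -> 1 = 1
(p5 -> p4) -> ((~~(p5 & p2) -> ((p4 | p2) & p5)) -> ((~(~~(p5 -> p4) -> (p4 & ((p4 -> p2) -> (p4 | p5)))) | p2) -> (p5 -> p2))) = 1 -> 1 = 1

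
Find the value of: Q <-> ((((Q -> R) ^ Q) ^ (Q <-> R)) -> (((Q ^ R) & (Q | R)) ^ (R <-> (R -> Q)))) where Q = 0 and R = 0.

0

Q -> R = 0 -> 0 = 1
(Q -> R) ^ Q = 1 ^ 0 = 1
Q <-> R = 0 <-> 0 = 1
((Q -> R) ^ Q) ^ (Q <-> R) = 1 ^ 1 = 0
Q ^ R = 0 ^ 0 = 0
Q | R = 0 | 0 = 0
(Q ^ R) & (Q | R) = 0 & 0 = 0
R -> Q = 0 -> 0 = 1
R <-> (R -> Q) = 0 <-> 1 = 0
((Q ^ R) & (Q | R)) ^ (R <-> (R -> Q)) = 0 ^ 0 = 0
(((Q -> R) ^ Q) ^ (Q <-> R)) -> (((Q ^ R) & (Q | R)) ^ (R <-> (R -> Q))) = 0 -> 0 = 1
Q <-> ((((Q -> R) ^ Q) ^ (Q <-> R)) -> (((Q ^ R) & (Q | R)) ^ (R <-> (R -> Q)))) = 0 <-> 1 = 0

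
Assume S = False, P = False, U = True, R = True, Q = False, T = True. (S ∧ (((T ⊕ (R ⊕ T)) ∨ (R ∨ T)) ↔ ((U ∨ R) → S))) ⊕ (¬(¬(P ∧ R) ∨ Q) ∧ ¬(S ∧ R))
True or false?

False

R ⊕ T = True ⊕ True = False
T ⊕ (R ⊕ T) = True ⊕ False = True
R ∨ T = True ∨ True = True
(T ⊕ (R ⊕ T)) ∨ (R ∨ T) = True ∨ True = True
U ∨ R = True ∨ True = True
(U ∨ R) → S = True → False = False
((T ⊕ (R ⊕ T)) ∨ (R ∨ T)) ↔ ((U ∨ R) → S) = True ↔ False = False
S ∧ (((T ⊕ (R ⊕ T)) ∨ (R ∨ T)) ↔ ((U ∨ R) → S)) = False ∧ False = False
P ∧ R = False ∧ True = False
¬(P ∧ R) = ¬False = True
¬(P ∧ R) ∨ Q = True ∨ False = True
¬(¬(P ∧ R) ∨ Q) = ¬True = False
S ∧ R = False ∧ True = False
¬(S ∧ R) = ¬False = True
¬(¬(P ∧ R) ∨ Q) ∧ ¬(S ∧ R) = False ∧ True = False
(S ∧ (((T ⊕ (R ⊕ T)) ∨ (R ∨ T)) ↔ ((U ∨ R) → S))) ⊕ (¬(¬(P ∧ R) ∨ Q) ∧ ¬(S ∧ R)) = False ⊕ False = False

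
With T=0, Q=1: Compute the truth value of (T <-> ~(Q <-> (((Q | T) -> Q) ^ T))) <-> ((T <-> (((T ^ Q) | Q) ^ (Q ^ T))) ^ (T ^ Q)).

Substituting T=0, Q=1:
Q | T = 1 | 0 = 1
(Q | T) -> Q = 1 -> 1 = 1
((Q | T) -> Q) ^ T = 1 ^ 0 = 1
Q <-> (((Q | T) -> Q) ^ T) = 1 <-> 1 = 1
~(Q <-> (((Q | T) -> Q) ^ T)) = ~1 = 0
T <-> ~(Q <-> (((Q | T) -> Q) ^ T)) = 0 <-> 0 = 1
T ^ Q = 0 ^ 1 = 1
(T ^ Q) | Q = 1 | 1 = 1
Q ^ T = 1 ^ 0 = 1
((T ^ Q) | Q) ^ (Q ^ T) = 1 ^ 1 = 0
T <-> (((T ^ Q) | Q) ^ (Q ^ T)) = 0 <-> 0 = 1
T ^ Q = 0 ^ 1 = 1
(T <-> (((T ^ Q) | Q) ^ (Q ^ T))) ^ (T ^ Q) = 1 ^ 1 = 0
(T <-> ~(Q <-> (((Q | T) -> Q) ^ T))) <-> ((T <-> (((T ^ Q) | Q) ^ (Q ^ T))) ^ (T ^ Q)) = 1 <-> 0 = 0

0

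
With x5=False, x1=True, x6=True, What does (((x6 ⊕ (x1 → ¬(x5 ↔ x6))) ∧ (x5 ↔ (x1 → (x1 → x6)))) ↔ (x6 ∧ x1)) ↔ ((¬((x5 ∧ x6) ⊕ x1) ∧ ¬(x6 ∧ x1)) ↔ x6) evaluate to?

x5 ↔ x6 = False ↔ True = False
¬(x5 ↔ x6) = ¬False = True
x1 → ¬(x5 ↔ x6) = True → True = True
x6 ⊕ (x1 → ¬(x5 ↔ x6)) = True ⊕ True = False
x1 → x6 = True → True = True
x1 → (x1 → x6) = True → True = True
x5 ↔ (x1 → (x1 → x6)) = False ↔ True = False
(x6 ⊕ (x1 → ¬(x5 ↔ x6))) ∧ (x5 ↔ (x1 → (x1 → x6))) = False ∧ False = False
x6 ∧ x1 = True ∧ True = True
((x6 ⊕ (x1 → ¬(x5 ↔ x6))) ∧ (x5 ↔ (x1 → (x1 → x6)))) ↔ (x6 ∧ x1) = False ↔ True = False
x5 ∧ x6 = False ∧ True = False
(x5 ∧ x6) ⊕ x1 = False ⊕ True = True
¬((x5 ∧ x6) ⊕ x1) = ¬True = False
x6 ∧ x1 = True ∧ True = True
¬(x6 ∧ x1) = ¬True = False
¬((x5 ∧ x6) ⊕ x1) ∧ ¬(x6 ∧ x1) = False ∧ False = False
(¬((x5 ∧ x6) ⊕ x1) ∧ ¬(x6 ∧ x1)) ↔ x6 = False ↔ True = False
(((x6 ⊕ (x1 → ¬(x5 ↔ x6))) ∧ (x5 ↔ (x1 → (x1 → x6)))) ↔ (x6 ∧ x1)) ↔ ((¬((x5 ∧ x6) ⊕ x1) ∧ ¬(x6 ∧ x1)) ↔ x6) = False ↔ False = True

True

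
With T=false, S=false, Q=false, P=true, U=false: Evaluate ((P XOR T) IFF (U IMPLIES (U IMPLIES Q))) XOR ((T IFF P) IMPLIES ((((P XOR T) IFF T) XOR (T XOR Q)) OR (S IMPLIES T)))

Substituting T=false, S=false, Q=false, P=true, U=false:
P XOR T = true XOR false = true
U IMPLIES Q = false IMPLIES false = true
U IMPLIES (U IMPLIES Q) = false IMPLIES true = true
(P XOR T) IFF (U IMPLIES (U IMPLIES Q)) = true IFF true = true
T IFF P = false IFF true = false
P XOR T = true XOR false = true
(P XOR T) IFF T = true IFF false = false
T XOR Q = false XOR false = false
((P XOR T) IFF T) XOR (T XOR Q) = false XOR false = false
S IMPLIES T = false IMPLIES false = true
(((P XOR T) IFF T) XOR (T XOR Q)) OR (S IMPLIES T) = false OR true = true
(T IFF P) IMPLIES ((((P XOR T) IFF T) XOR (T XOR Q)) OR (S IMPLIES T)) = false IMPLIES true = true
((P XOR T) IFF (U IMPLIES (U IMPLIES Q))) XOR ((T IFF P) IMPLIES ((((P XOR T) IFF T) XOR (T XOR Q)) OR (S IMPLIES T))) = true XOR true = false

false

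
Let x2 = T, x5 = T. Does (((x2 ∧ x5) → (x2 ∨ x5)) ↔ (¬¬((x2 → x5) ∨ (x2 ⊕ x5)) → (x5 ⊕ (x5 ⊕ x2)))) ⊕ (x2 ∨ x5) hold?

F

x2 ∧ x5 = T ∧ T = T
x2 ∨ x5 = T ∨ T = T
(x2 ∧ x5) → (x2 ∨ x5) = T → T = T
x2 → x5 = T → T = T
x2 ⊕ x5 = T ⊕ T = F
(x2 → x5) ∨ (x2 ⊕ x5) = T ∨ F = T
¬((x2 → x5) ∨ (x2 ⊕ x5)) = ¬T = F
¬¬((x2 → x5) ∨ (x2 ⊕ x5)) = ¬F = T
x5 ⊕ x2 = T ⊕ T = F
x5 ⊕ (x5 ⊕ x2) = T ⊕ F = T
¬¬((x2 → x5) ∨ (x2 ⊕ x5)) → (x5 ⊕ (x5 ⊕ x2)) = T → T = T
((x2 ∧ x5) → (x2 ∨ x5)) ↔ (¬¬((x2 → x5) ∨ (x2 ⊕ x5)) → (x5 ⊕ (x5 ⊕ x2))) = T ↔ T = T
x2 ∨ x5 = T ∨ T = T
(((x2 ∧ x5) → (x2 ∨ x5)) ↔ (¬¬((x2 → x5) ∨ (x2 ⊕ x5)) → (x5 ⊕ (x5 ⊕ x2)))) ⊕ (x2 ∨ x5) = T ⊕ T = F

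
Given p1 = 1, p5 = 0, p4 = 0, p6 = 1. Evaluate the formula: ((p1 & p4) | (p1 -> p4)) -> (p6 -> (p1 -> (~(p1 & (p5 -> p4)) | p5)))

1

p1 & p4 = 1 & 0 = 0
p1 -> p4 = 1 -> 0 = 0
(p1 & p4) | (p1 -> p4) = 0 | 0 = 0
p5 -> p4 = 0 -> 0 = 1
p1 & (p5 -> p4) = 1 & 1 = 1
~(p1 & (p5 -> p4)) = ~1 = 0
~(p1 & (p5 -> p4)) | p5 = 0 | 0 = 0
p1 -> (~(p1 & (p5 -> p4)) | p5) = 1 -> 0 = 0
p6 -> (p1 -> (~(p1 & (p5 -> p4)) | p5)) = 1 -> 0 = 0
((p1 & p4) | (p1 -> p4)) -> (p6 -> (p1 -> (~(p1 & (p5 -> p4)) | p5))) = 0 -> 0 = 1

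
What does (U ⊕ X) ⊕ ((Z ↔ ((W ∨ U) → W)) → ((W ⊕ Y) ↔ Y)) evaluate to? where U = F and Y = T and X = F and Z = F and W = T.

T

U ⊕ X = F ⊕ F = F
W ∨ U = T ∨ F = T
(W ∨ U) → W = T → T = T
Z ↔ ((W ∨ U) → W) = F ↔ T = F
W ⊕ Y = T ⊕ T = F
(W ⊕ Y) ↔ Y = F ↔ T = F
(Z ↔ ((W ∨ U) → W)) → ((W ⊕ Y) ↔ Y) = F → F = T
(U ⊕ X) ⊕ ((Z ↔ ((W ∨ U) → W)) → ((W ⊕ Y) ↔ Y)) = F ⊕ T = T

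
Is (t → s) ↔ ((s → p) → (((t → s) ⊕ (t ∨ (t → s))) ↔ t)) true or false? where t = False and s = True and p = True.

True

Substituting t=False, s=True, p=True:
t → s = False → True = True
s → p = True → True = True
t → s = False → True = True
t → s = False → True = True
t ∨ (t → s) = False ∨ True = True
(t → s) ⊕ (t ∨ (t → s)) = True ⊕ True = False
((t → s) ⊕ (t ∨ (t → s))) ↔ t = False ↔ False = True
(s → p) → (((t → s) ⊕ (t ∨ (t → s))) ↔ t) = True → True = True
(t → s) ↔ ((s → p) → (((t → s) ⊕ (t ∨ (t → s))) ↔ t)) = True ↔ True = True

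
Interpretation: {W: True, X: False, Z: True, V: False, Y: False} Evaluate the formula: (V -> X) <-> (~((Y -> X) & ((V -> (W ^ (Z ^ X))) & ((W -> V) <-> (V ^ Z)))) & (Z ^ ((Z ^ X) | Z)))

V -> X = False -> False = True
Y -> X = False -> False = True
Z ^ X = True ^ False = True
W ^ (Z ^ X) = True ^ True = False
V -> (W ^ (Z ^ X)) = False -> False = True
W -> V = True -> False = False
V ^ Z = False ^ True = True
(W -> V) <-> (V ^ Z) = False <-> True = False
(V -> (W ^ (Z ^ X))) & ((W -> V) <-> (V ^ Z)) = True & False = False
(Y -> X) & ((V -> (W ^ (Z ^ X))) & ((W -> V) <-> (V ^ Z))) = True & False = False
~((Y -> X) & ((V -> (W ^ (Z ^ X))) & ((W -> V) <-> (V ^ Z)))) = ~False = True
Z ^ X = True ^ False = True
(Z ^ X) | Z = True | True = True
Z ^ ((Z ^ X) | Z) = True ^ True = False
~((Y -> X) & ((V -> (W ^ (Z ^ X))) & ((W -> V) <-> (V ^ Z)))) & (Z ^ ((Z ^ X) | Z)) = True & False = False
(V -> X) <-> (~((Y -> X) & ((V -> (W ^ (Z ^ X))) & ((W -> V) <-> (V ^ Z)))) & (Z ^ ((Z ^ X) | Z))) = True <-> False = False

False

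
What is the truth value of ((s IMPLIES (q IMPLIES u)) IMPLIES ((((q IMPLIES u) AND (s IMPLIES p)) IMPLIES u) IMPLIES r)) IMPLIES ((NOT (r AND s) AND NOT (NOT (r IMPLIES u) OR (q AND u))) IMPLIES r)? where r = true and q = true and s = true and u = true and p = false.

q IMPLIES u = true IMPLIES true = true
s IMPLIES (q IMPLIES u) = true IMPLIES true = true
q IMPLIES u = true IMPLIES true = true
s IMPLIES p = true IMPLIES false = false
(q IMPLIES u) AND (s IMPLIES p) = true AND false = false
((q IMPLIES u) AND (s IMPLIES p)) IMPLIES u = false IMPLIES true = true
(((q IMPLIES u) AND (s IMPLIES p)) IMPLIES u) IMPLIES r = true IMPLIES true = true
(s IMPLIES (q IMPLIES u)) IMPLIES ((((q IMPLIES u) AND (s IMPLIES p)) IMPLIES u) IMPLIES r) = true IMPLIES true = true
r AND s = true AND true = true
NOT (r AND s) = NOT true = false
r IMPLIES u = true IMPLIES true = true
NOT (r IMPLIES u) = NOT true = false
q AND u = true AND true = true
NOT (r IMPLIES u) OR (q AND u) = false OR true = true
NOT (NOT (r IMPLIES u) OR (q AND u)) = NOT true = false
NOT (r AND s) AND NOT (NOT (r IMPLIES u) OR (q AND u)) = false AND false = false
(NOT (r AND s) AND NOT (NOT (r IMPLIES u) OR (q AND u))) IMPLIES r = false IMPLIES true = true
((s IMPLIES (q IMPLIES u)) IMPLIES ((((q IMPLIES u) AND (s IMPLIES p)) IMPLIES u) IMPLIES r)) IMPLIES ((NOT (r AND s) AND NOT (NOT (r IMPLIES u) OR (q AND u))) IMPLIES r) = true IMPLIES true = true

true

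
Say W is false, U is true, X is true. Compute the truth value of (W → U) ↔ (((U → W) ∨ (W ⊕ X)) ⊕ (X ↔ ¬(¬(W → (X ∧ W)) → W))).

W → U = False → True = True
U → W = True → False = False
W ⊕ X = False ⊕ True = True
(U → W) ∨ (W ⊕ X) = False ∨ True = True
X ∧ W = True ∧ False = False
W → (X ∧ W) = False → False = True
¬(W → (X ∧ W)) = ¬True = False
¬(W → (X ∧ W)) → W = False → False = True
¬(¬(W → (X ∧ W)) → W) = ¬True = False
X ↔ ¬(¬(W → (X ∧ W)) → W) = True ↔ False = False
((U → W) ∨ (W ⊕ X)) ⊕ (X ↔ ¬(¬(W → (X ∧ W)) → W)) = True ⊕ False = True
(W → U) ↔ (((U → W) ∨ (W ⊕ X)) ⊕ (X ↔ ¬(¬(W → (X ∧ W)) → W))) = True ↔ True = True

True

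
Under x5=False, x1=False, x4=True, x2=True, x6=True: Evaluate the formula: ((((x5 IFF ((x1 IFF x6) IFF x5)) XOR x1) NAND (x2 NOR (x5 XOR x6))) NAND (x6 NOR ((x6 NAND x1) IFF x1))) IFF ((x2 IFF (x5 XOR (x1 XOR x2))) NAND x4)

x1 IFF x6 = False IFF True = False
(x1 IFF x6) IFF x5 = False IFF False = True
x5 IFF ((x1 IFF x6) IFF x5) = False IFF True = False
(x5 IFF ((x1 IFF x6) IFF x5)) XOR x1 = False XOR False = False
x5 XOR x6 = False XOR True = True
x2 NOR (x5 XOR x6) = True NOR True = False
((x5 IFF ((x1 IFF x6) IFF x5)) XOR x1) NAND (x2 NOR (x5 XOR x6)) = False NAND False = True
x6 NAND x1 = True NAND False = True
(x6 NAND x1) IFF x1 = True IFF False = False
x6 NOR ((x6 NAND x1) IFF x1) = True NOR False = False
(((x5 IFF ((x1 IFF x6) IFF x5)) XOR x1) NAND (x2 NOR (x5 XOR x6))) NAND (x6 NOR ((x6 NAND x1) IFF x1)) = True NAND False = True
x1 XOR x2 = False XOR True = True
x5 XOR (x1 XOR x2) = False XOR True = True
x2 IFF (x5 XOR (x1 XOR x2)) = True IFF True = True
(x2 IFF (x5 XOR (x1 XOR x2))) NAND x4 = True NAND True = False
((((x5 IFF ((x1 IFF x6) IFF x5)) XOR x1) NAND (x2 NOR (x5 XOR x6))) NAND (x6 NOR ((x6 NAND x1) IFF x1))) IFF ((x2 IFF (x5 XOR (x1 XOR x2))) NAND x4) = True IFF False = False

False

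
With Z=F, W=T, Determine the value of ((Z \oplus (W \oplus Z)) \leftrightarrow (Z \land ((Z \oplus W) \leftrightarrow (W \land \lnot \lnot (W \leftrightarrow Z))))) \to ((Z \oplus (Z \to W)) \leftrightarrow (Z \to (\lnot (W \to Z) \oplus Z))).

T

Substituting Z=F, W=T:
W \oplus Z = T \oplus F = T
Z \oplus (W \oplus Z) = F \oplus T = T
Z \oplus W = F \oplus T = T
W \leftrightarrow Z = T \leftrightarrow F = F
\lnot (W \leftrightarrow Z) = \lnot F = T
\lnot \lnot (W \leftrightarrow Z) = \lnot T = F
W \land \lnot \lnot (W \leftrightarrow Z) = T \land F = F
(Z \oplus W) \leftrightarrow (W \land \lnot \lnot (W \leftrightarrow Z)) = T \leftrightarrow F = F
Z \land ((Z \oplus W) \leftrightarrow (W \land \lnot \lnot (W \leftrightarrow Z))) = F \land F = F
(Z \oplus (W \oplus Z)) \leftrightarrow (Z \land ((Z \oplus W) \leftrightarrow (W \land \lnot \lnot (W \leftrightarrow Z)))) = T \leftrightarrow F = F
Z \to W = F \to T = T
Z \oplus (Z \to W) = F \oplus T = T
W \to Z = T \to F = F
\lnot (W \to Z) = \lnot F = T
\lnot (W \to Z) \oplus Z = T \oplus F = T
Z \to (\lnot (W \to Z) \oplus Z) = F \to T = T
(Z \oplus (Z \to W)) \leftrightarrow (Z \to (\lnot (W \to Z) \oplus Z)) = T \leftrightarrow T = T
((Z \oplus (W \oplus Z)) \leftrightarrow (Z \land ((Z \oplus W) \leftrightarrow (W \land \lnot \lnot (W \leftrightarrow Z))))) \to ((Z \oplus (Z \to W)) \leftrightarrow (Z \to (\lnot (W \to Z) \oplus Z))) = F \to T = T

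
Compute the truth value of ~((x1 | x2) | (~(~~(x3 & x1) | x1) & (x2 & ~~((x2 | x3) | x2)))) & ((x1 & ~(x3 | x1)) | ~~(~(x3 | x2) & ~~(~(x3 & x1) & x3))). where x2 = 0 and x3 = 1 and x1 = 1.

0

x1 | x2 = 1 | 0 = 1
x3 & x1 = 1 & 1 = 1
~(x3 & x1) = ~1 = 0
~~(x3 & x1) = ~0 = 1
~~(x3 & x1) | x1 = 1 | 1 = 1
~(~~(x3 & x1) | x1) = ~1 = 0
x2 | x3 = 0 | 1 = 1
(x2 | x3) | x2 = 1 | 0 = 1
~((x2 | x3) | x2) = ~1 = 0
~~((x2 | x3) | x2) = ~0 = 1
x2 & ~~((x2 | x3) | x2) = 0 & 1 = 0
~(~~(x3 & x1) | x1) & (x2 & ~~((x2 | x3) | x2)) = 0 & 0 = 0
(x1 | x2) | (~(~~(x3 & x1) | x1) & (x2 & ~~((x2 | x3) | x2))) = 1 | 0 = 1
~((x1 | x2) | (~(~~(x3 & x1) | x1) & (x2 & ~~((x2 | x3) | x2)))) = ~1 = 0
x3 | x1 = 1 | 1 = 1
~(x3 | x1) = ~1 = 0
x1 & ~(x3 | x1) = 1 & 0 = 0
x3 | x2 = 1 | 0 = 1
~(x3 | x2) = ~1 = 0
x3 & x1 = 1 & 1 = 1
~(x3 & x1) = ~1 = 0
~(x3 & x1) & x3 = 0 & 1 = 0
~(~(x3 & x1) & x3) = ~0 = 1
~~(~(x3 & x1) & x3) = ~1 = 0
~(x3 | x2) & ~~(~(x3 & x1) & x3) = 0 & 0 = 0
~(~(x3 | x2) & ~~(~(x3 & x1) & x3)) = ~0 = 1
~~(~(x3 | x2) & ~~(~(x3 & x1) & x3)) = ~1 = 0
(x1 & ~(x3 | x1)) | ~~(~(x3 | x2) & ~~(~(x3 & x1) & x3)) = 0 | 0 = 0
~((x1 | x2) | (~(~~(x3 & x1) | x1) & (x2 & ~~((x2 | x3) | x2)))) & ((x1 & ~(x3 | x1)) | ~~(~(x3 | x2) & ~~(~(x3 & x1) & x3))) = 0 & 0 = 0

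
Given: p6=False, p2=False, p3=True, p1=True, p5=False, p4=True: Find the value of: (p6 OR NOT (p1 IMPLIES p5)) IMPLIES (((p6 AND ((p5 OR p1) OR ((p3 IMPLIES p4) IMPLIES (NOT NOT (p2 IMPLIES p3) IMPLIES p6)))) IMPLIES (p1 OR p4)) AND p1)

True

p1 IMPLIES p5 = True IMPLIES False = False
NOT (p1 IMPLIES p5) = NOT False = True
p6 OR NOT (p1 IMPLIES p5) = False OR True = True
p5 OR p1 = False OR True = True
p3 IMPLIES p4 = True IMPLIES True = True
p2 IMPLIES p3 = False IMPLIES True = True
NOT (p2 IMPLIES p3) = NOT True = False
NOT NOT (p2 IMPLIES p3) = NOT False = True
NOT NOT (p2 IMPLIES p3) IMPLIES p6 = True IMPLIES False = False
(p3 IMPLIES p4) IMPLIES (NOT NOT (p2 IMPLIES p3) IMPLIES p6) = True IMPLIES False = False
(p5 OR p1) OR ((p3 IMPLIES p4) IMPLIES (NOT NOT (p2 IMPLIES p3) IMPLIES p6)) = True OR False = True
p6 AND ((p5 OR p1) OR ((p3 IMPLIES p4) IMPLIES (NOT NOT (p2 IMPLIES p3) IMPLIES p6))) = False AND True = False
p1 OR p4 = True OR True = True
(p6 AND ((p5 OR p1) OR ((p3 IMPLIES p4) IMPLIES (NOT NOT (p2 IMPLIES p3) IMPLIES p6)))) IMPLIES (p1 OR p4) = False IMPLIES True = True
((p6 AND ((p5 OR p1) OR ((p3 IMPLIES p4) IMPLIES (NOT NOT (p2 IMPLIES p3) IMPLIES p6)))) IMPLIES (p1 OR p4)) AND p1 = True AND True = True
(p6 OR NOT (p1 IMPLIES p5)) IMPLIES (((p6 AND ((p5 OR p1) OR ((p3 IMPLIES p4) IMPLIES (NOT NOT (p2 IMPLIES p3) IMPLIES p6)))) IMPLIES (p1 OR p4)) AND p1) = True IMPLIES True = True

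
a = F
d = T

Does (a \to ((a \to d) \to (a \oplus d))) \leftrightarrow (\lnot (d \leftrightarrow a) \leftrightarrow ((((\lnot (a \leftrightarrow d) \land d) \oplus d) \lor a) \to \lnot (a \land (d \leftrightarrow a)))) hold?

T

a \to d = F \to T = T
a \oplus d = F \oplus T = T
(a \to d) \to (a \oplus d) = T \to T = T
a \to ((a \to d) \to (a \oplus d)) = F \to T = T
d \leftrightarrow a = T \leftrightarrow F = F
\lnot (d \leftrightarrow a) = \lnot F = T
a \leftrightarrow d = F \leftrightarrow T = F
\lnot (a \leftrightarrow d) = \lnot F = T
\lnot (a \leftrightarrow d) \land d = T \land T = T
(\lnot (a \leftrightarrow d) \land d) \oplus d = T \oplus T = F
((\lnot (a \leftrightarrow d) \land d) \oplus d) \lor a = F \lor F = F
d \leftrightarrow a = T \leftrightarrow F = F
a \land (d \leftrightarrow a) = F \land F = F
\lnot (a \land (d \leftrightarrow a)) = \lnot F = T
(((\lnot (a \leftrightarrow d) \land d) \oplus d) \lor a) \to \lnot (a \land (d \leftrightarrow a)) = F \to T = T
\lnot (d \leftrightarrow a) \leftrightarrow ((((\lnot (a \leftrightarrow d) \land d) \oplus d) \lor a) \to \lnot (a \land (d \leftrightarrow a))) = T \leftrightarrow T = T
(a \to ((a \to d) \to (a \oplus d))) \leftrightarrow (\lnot (d \leftrightarrow a) \leftrightarrow ((((\lnot (a \leftrightarrow d) \land d) \oplus d) \lor a) \to \lnot (a \land (d \leftrightarrow a)))) = T \leftrightarrow T = T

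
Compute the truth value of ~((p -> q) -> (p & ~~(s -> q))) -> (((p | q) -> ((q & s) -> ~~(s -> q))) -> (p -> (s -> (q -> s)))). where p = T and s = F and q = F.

Substituting p=T, s=F, q=F:
p -> q = T -> F = F
s -> q = F -> F = T
~(s -> q) = ~T = F
~~(s -> q) = ~F = T
p & ~~(s -> q) = T & T = T
(p -> q) -> (p & ~~(s -> q)) = F -> T = T
~((p -> q) -> (p & ~~(s -> q))) = ~T = F
p | q = T | F = T
q & s = F & F = F
s -> q = F -> F = T
~(s -> q) = ~T = F
~~(s -> q) = ~F = T
(q & s) -> ~~(s -> q) = F -> T = T
(p | q) -> ((q & s) -> ~~(s -> q)) = T -> T = T
q -> s = F -> F = T
s -> (q -> s) = F -> T = T
p -> (s -> (q -> s)) = T -> T = T
((p | q) -> ((q & s) -> ~~(s -> q))) -> (p -> (s -> (q -> s))) = T -> T = T
~((p -> q) -> (p & ~~(s -> q))) -> (((p | q) -> ((q & s) -> ~~(s -> q))) -> (p -> (s -> (q -> s)))) = F -> T = T

T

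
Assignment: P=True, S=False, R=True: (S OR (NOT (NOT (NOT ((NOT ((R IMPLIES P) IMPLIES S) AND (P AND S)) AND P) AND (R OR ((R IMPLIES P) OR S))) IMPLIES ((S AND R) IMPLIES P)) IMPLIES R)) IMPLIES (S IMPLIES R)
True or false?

Substituting P=True, S=False, R=True:
R IMPLIES P = True IMPLIES True = True
(R IMPLIES P) IMPLIES S = True IMPLIES False = False
NOT ((R IMPLIES P) IMPLIES S) = NOT False = True
P AND S = True AND False = False
NOT ((R IMPLIES P) IMPLIES S) AND (P AND S) = True AND False = False
(NOT ((R IMPLIES P) IMPLIES S) AND (P AND S)) AND P = False AND True = False
NOT ((NOT ((R IMPLIES P) IMPLIES S) AND (P AND S)) AND P) = NOT False = True
R IMPLIES P = True IMPLIES True = True
(R IMPLIES P) OR S = True OR False = True
R OR ((R IMPLIES P) OR S) = True OR True = True
NOT ((NOT ((R IMPLIES P) IMPLIES S) AND (P AND S)) AND P) AND (R OR ((R IMPLIES P) OR S)) = True AND True = True
NOT (NOT ((NOT ((R IMPLIES P) IMPLIES S) AND (P AND S)) AND P) AND (R OR ((R IMPLIES P) OR S))) = NOT True = False
S AND R = False AND True = False
(S AND R) IMPLIES P = False IMPLIES True = True
NOT (NOT ((NOT ((R IMPLIES P) IMPLIES S) AND (P AND S)) AND P) AND (R OR ((R IMPLIES P) OR S))) IMPLIES ((S AND R) IMPLIES P) = False IMPLIES True = True
NOT (NOT (NOT ((NOT ((R IMPLIES P) IMPLIES S) AND (P AND S)) AND P) AND (R OR ((R IMPLIES P) OR S))) IMPLIES ((S AND R) IMPLIES P)) = NOT True = False
NOT (NOT (NOT ((NOT ((R IMPLIES P) IMPLIES S) AND (P AND S)) AND P) AND (R OR ((R IMPLIES P) OR S))) IMPLIES ((S AND R) IMPLIES P)) IMPLIES R = False IMPLIES True = True
S OR (NOT (NOT (NOT ((NOT ((R IMPLIES P) IMPLIES S) AND (P AND S)) AND P) AND (R OR ((R IMPLIES P) OR S))) IMPLIES ((S AND R) IMPLIES P)) IMPLIES R) = False OR True = True
S IMPLIES R = False IMPLIES True = True
(S OR (NOT (NOT (NOT ((NOT ((R IMPLIES P) IMPLIES S) AND (P AND S)) AND P) AND (R OR ((R IMPLIES P) OR S))) IMPLIES ((S AND R) IMPLIES P)) IMPLIES R)) IMPLIES (S IMPLIES R) = True IMPLIES True = True

True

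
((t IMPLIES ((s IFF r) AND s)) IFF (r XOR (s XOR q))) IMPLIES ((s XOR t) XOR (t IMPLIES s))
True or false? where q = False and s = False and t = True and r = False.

True

s IFF r = False IFF False = True
(s IFF r) AND s = True AND False = False
t IMPLIES ((s IFF r) AND s) = True IMPLIES False = False
s XOR q = False XOR False = False
r XOR (s XOR q) = False XOR False = False
(t IMPLIES ((s IFF r) AND s)) IFF (r XOR (s XOR q)) = False IFF False = True
s XOR t = False XOR True = True
t IMPLIES s = True IMPLIES False = False
(s XOR t) XOR (t IMPLIES s) = True XOR False = True
((t IMPLIES ((s IFF r) AND s)) IFF (r XOR (s XOR q))) IMPLIES ((s XOR t) XOR (t IMPLIES s)) = True IMPLIES True = True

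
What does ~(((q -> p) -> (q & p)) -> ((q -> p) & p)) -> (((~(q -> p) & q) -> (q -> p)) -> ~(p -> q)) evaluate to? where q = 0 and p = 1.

1

Substituting q=0, p=1:
q -> p = 0 -> 1 = 1
q & p = 0 & 1 = 0
(q -> p) -> (q & p) = 1 -> 0 = 0
q -> p = 0 -> 1 = 1
(q -> p) & p = 1 & 1 = 1
((q -> p) -> (q & p)) -> ((q -> p) & p) = 0 -> 1 = 1
~(((q -> p) -> (q & p)) -> ((q -> p) & p)) = ~1 = 0
q -> p = 0 -> 1 = 1
~(q -> p) = ~1 = 0
~(q -> p) & q = 0 & 0 = 0
q -> p = 0 -> 1 = 1
(~(q -> p) & q) -> (q -> p) = 0 -> 1 = 1
p -> q = 1 -> 0 = 0
~(p -> q) = ~0 = 1
((~(q -> p) & q) -> (q -> p)) -> ~(p -> q) = 1 -> 1 = 1
~(((q -> p) -> (q & p)) -> ((q -> p) & p)) -> (((~(q -> p) & q) -> (q -> p)) -> ~(p -> q)) = 0 -> 1 = 1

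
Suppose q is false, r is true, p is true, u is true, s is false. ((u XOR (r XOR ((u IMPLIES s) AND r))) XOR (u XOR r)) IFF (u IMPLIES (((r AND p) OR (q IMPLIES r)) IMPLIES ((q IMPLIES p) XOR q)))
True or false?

Substituting q=False, r=True, p=True, u=True, s=False:
u IMPLIES s = True IMPLIES False = False
(u IMPLIES s) AND r = False AND True = False
r XOR ((u IMPLIES s) AND r) = True XOR False = True
u XOR (r XOR ((u IMPLIES s) AND r)) = True XOR True = False
u XOR r = True XOR True = False
(u XOR (r XOR ((u IMPLIES s) AND r))) XOR (u XOR r) = False XOR False = False
r AND p = True AND True = True
q IMPLIES r = False IMPLIES True = True
(r AND p) OR (q IMPLIES r) = True OR True = True
q IMPLIES p = False IMPLIES True = True
(q IMPLIES p) XOR q = True XOR False = True
((r AND p) OR (q IMPLIES r)) IMPLIES ((q IMPLIES p) XOR q) = True IMPLIES True = True
u IMPLIES (((r AND p) OR (q IMPLIES r)) IMPLIES ((q IMPLIES p) XOR q)) = True IMPLIES True = True
((u XOR (r XOR ((u IMPLIES s) AND r))) XOR (u XOR r)) IFF (u IMPLIES (((r AND p) OR (q IMPLIES r)) IMPLIES ((q IMPLIES p) XOR q))) = False IFF True = False

False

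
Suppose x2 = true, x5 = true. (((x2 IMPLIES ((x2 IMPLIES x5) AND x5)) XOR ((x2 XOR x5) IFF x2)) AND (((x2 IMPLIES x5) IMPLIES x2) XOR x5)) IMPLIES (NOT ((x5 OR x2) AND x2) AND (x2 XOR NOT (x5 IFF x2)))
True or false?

x2 IMPLIES x5 = true IMPLIES true = true
(x2 IMPLIES x5) AND x5 = true AND true = true
x2 IMPLIES ((x2 IMPLIES x5) AND x5) = true IMPLIES true = true
x2 XOR x5 = true XOR true = false
(x2 XOR x5) IFF x2 = false IFF true = false
(x2 IMPLIES ((x2 IMPLIES x5) AND x5)) XOR ((x2 XOR x5) IFF x2) = true XOR false = true
x2 IMPLIES x5 = true IMPLIES true = true
(x2 IMPLIES x5) IMPLIES x2 = true IMPLIES true = true
((x2 IMPLIES x5) IMPLIES x2) XOR x5 = true XOR true = false
((x2 IMPLIES ((x2 IMPLIES x5) AND x5)) XOR ((x2 XOR x5) IFF x2)) AND (((x2 IMPLIES x5) IMPLIES x2) XOR x5) = true AND false = false
x5 OR x2 = true OR true = true
(x5 OR x2) AND x2 = true AND true = true
NOT ((x5 OR x2) AND x2) = NOT true = false
x5 IFF x2 = true IFF true = true
NOT (x5 IFF x2) = NOT true = false
x2 XOR NOT (x5 IFF x2) = true XOR false = true
NOT ((x5 OR x2) AND x2) AND (x2 XOR NOT (x5 IFF x2)) = false AND true = false
(((x2 IMPLIES ((x2 IMPLIES x5) AND x5)) XOR ((x2 XOR x5) IFF x2)) AND (((x2 IMPLIES x5) IMPLIES x2) XOR x5)) IMPLIES (NOT ((x5 OR x2) AND x2) AND (x2 XOR NOT (x5 IFF x2))) = false IMPLIES false = true

true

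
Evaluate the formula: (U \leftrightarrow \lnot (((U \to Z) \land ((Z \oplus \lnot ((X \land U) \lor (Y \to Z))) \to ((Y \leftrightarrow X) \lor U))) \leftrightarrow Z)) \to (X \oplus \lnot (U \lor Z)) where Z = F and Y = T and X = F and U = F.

T

Substituting Z=F, Y=T, X=F, U=F:
U \to Z = F \to F = T
X \land U = F \land F = F
Y \to Z = T \to F = F
(X \land U) \lor (Y \to Z) = F \lor F = F
\lnot ((X \land U) \lor (Y \to Z)) = \lnot F = T
Z \oplus \lnot ((X \land U) \lor (Y \to Z)) = F \oplus T = T
Y \leftrightarrow X = T \leftrightarrow F = F
(Y \leftrightarrow X) \lor U = F \lor F = F
(Z \oplus \lnot ((X \land U) \lor (Y \to Z))) \to ((Y \leftrightarrow X) \lor U) = T \to F = F
(U \to Z) \land ((Z \oplus \lnot ((X \land U) \lor (Y \to Z))) \to ((Y \leftrightarrow X) \lor U)) = T \land F = F
((U \to Z) \land ((Z \oplus \lnot ((X \land U) \lor (Y \to Z))) \to ((Y \leftrightarrow X) \lor U))) \leftrightarrow Z = F \leftrightarrow F = T
\lnot (((U \to Z) \land ((Z \oplus \lnot ((X \land U) \lor (Y \to Z))) \to ((Y \leftrightarrow X) \lor U))) \leftrightarrow Z) = \lnot T = F
U \leftrightarrow \lnot (((U \to Z) \land ((Z \oplus \lnot ((X \land U) \lor (Y \to Z))) \to ((Y \leftrightarrow X) \lor U))) \leftrightarrow Z) = F \leftrightarrow F = T
U \lor Z = F \lor F = F
\lnot (U \lor Z) = \lnot F = T
X \oplus \lnot (U \lor Z) = F \oplus T = T
(U \leftrightarrow \lnot (((U \to Z) \land ((Z \oplus \lnot ((X \land U) \lor (Y \to Z))) \to ((Y \leftrightarrow X) \lor U))) \leftrightarrow Z)) \to (X \oplus \lnot (U \lor Z)) = T \to T = T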